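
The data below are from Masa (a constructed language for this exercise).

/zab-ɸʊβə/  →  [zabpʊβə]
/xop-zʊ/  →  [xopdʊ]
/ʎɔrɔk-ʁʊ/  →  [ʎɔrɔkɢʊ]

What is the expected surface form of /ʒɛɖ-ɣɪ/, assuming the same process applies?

The data show progressive manner assimilation: /ɸ/ → [p] after /b/; /z/ → [d] after /p/; /ʁ/ → [ɢ] after /k/. In each pair only manner changes, matching the preceding consonant, while place and voice stay constant.
The rule targets /ɣ/ (voiced velar fricative), which sits after the trigger /ɖ/ (stop).
A voiced velar stop is [g], so the surface segment is [g].

[ʒɛɖgɪ]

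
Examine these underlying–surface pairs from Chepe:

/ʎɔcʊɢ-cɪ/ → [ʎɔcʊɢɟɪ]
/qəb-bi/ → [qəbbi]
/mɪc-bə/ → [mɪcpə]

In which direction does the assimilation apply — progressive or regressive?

progressive

Underlying /c/ is realised as [ɟ] next to /ɢ/; /ɢ/ itself does not change.
The change voiceless → voiced matches the voicing of the preceding /ɢ/, identifying this as voicing assimilation.
The other alternating form patterns the same way: /b/ → [p] after /c/ (voiced → voiceless, matching voiceless) — only voicing changes, and always toward the preceding segment.
No alternation appears in [qəbbi]: there the adjacent consonants already agree in voicing (/b/ and /b/ are both voiced), so this form is consistent with the same rule.
Since the segment that changes follows the conditioning segment, the assimilation is progressive.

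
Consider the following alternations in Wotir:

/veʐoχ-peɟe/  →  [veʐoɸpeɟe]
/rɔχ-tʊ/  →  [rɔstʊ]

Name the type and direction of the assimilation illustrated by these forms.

regressive place assimilation

Underlying /χ/ is realised as [ɸ] next to /p/; /p/ itself does not change.
/χ/ is uvular while /p/ is bilabial; the output [ɸ] is bilabial, matching the trigger — so the feature that spreads is place.
Manner and voice are unchanged, so the assimilation is partial, not total.
The same holds elsewhere in the data: /χ/ → [s] before /t/ (uvular → alveolar, matching alveolar) — only place changes, and always toward the following segment.
The trigger is the following segment, so the direction is regressive (anticipatory).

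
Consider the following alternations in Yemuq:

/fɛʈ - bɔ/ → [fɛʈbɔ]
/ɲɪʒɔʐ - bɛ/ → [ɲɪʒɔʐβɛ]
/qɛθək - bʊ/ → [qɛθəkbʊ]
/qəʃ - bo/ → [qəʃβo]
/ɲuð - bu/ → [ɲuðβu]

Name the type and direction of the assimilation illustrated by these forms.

progressive manner assimilation

Underlying /b/ is realised as [β] next to /ʐ/; /ʐ/ itself does not change.
The change stop → fricative matches the manner of the preceding /ʐ/, identifying this as manner assimilation.
Place and voice are unchanged, so the assimilation is partial, not total.
The other alternating forms pattern the same way: /b/ → [β] after /ʃ/ (stop → fricative, matching a fricative); /b/ → [β] after /ð/ (stop → fricative, matching a fricative) — only manner changes, and always toward the preceding segment.
No alternation appears in [fɛʈbɔ], [qɛθəkbʊ]: there the adjacent consonants already agree in manner (/b/ and /ʈ/ are both stops; /b/ and /k/ are both stops), so these forms are consistent with the same rule.
Since the segment that changes follows the conditioning segment, the assimilation is progressive.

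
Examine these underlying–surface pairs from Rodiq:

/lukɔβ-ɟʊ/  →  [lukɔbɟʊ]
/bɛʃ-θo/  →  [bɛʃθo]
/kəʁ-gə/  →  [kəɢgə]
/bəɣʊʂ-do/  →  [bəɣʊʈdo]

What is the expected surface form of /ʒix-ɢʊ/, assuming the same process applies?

[ʒikɢʊ]

The data show regressive manner assimilation: /β/ → [b] before /ɟ/; /ʁ/ → [ɢ] before /g/; /ʂ/ → [ʈ] before /d/. In each pair only manner changes, matching the following consonant, while place and voice stay constant.
No alternation appears in [bɛʃθo]: there the adjacent consonants already agree in manner (/ʃ/ and /θ/ are both fricatives), so this form is consistent with the same rule.
/x/ is a voiceless velar fricative. The following trigger /ɢ/ is a stop, so /x/ must become a stop as well.
Changing only its manner to stop gives [k] — the voiceless velar stop.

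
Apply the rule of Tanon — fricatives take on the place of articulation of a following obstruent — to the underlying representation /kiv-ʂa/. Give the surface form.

The rule targets /v/ (voiced labiodental fricative), which sits before the trigger /ʂ/ (retroflex).
A voiced retroflex fricative is [ʐ], so the surface segment is [ʐ].

[kiʐʂa]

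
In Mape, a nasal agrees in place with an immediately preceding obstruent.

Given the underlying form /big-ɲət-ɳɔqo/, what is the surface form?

/ɲ/ is a voiced palatal nasal. The preceding trigger /g/ is velar, so /ɲ/ must become velar as well.
A voiced velar nasal is [ŋ], so the surface segment is [ŋ].
The same rule applies at the second boundary: /ɳ/ → [n] next to /t/.

[bigŋətnɔqo]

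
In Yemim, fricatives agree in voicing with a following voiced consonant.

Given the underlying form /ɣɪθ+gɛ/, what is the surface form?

The rule targets /θ/ (voiceless dental fricative), which sits before the trigger /g/ (voiced).
The voiced dental fricative is [ð], so /θ/ → [ð].

[ɣɪðgɛ]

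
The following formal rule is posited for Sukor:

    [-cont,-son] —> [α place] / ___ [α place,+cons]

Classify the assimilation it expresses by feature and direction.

The rule copies the place features (abbreviated [place]) from the environment onto the target, so the assimilating feature is place.
The conditioning segment sits to the right of the focus bar, meaning the trigger follows the segment that changes — regressive assimilation.

regressive place assimilation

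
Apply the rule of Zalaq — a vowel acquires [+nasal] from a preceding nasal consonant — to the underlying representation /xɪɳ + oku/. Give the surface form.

[xɪɳõku]

/o/ sits next to the nasal /ɳ/ and is therefore nasalised to [õ].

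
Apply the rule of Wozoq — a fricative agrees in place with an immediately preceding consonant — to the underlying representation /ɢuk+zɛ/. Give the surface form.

[ɢukɣɛ]

/z/ is a voiced alveolar fricative. The preceding trigger /k/ is velar, so /z/ must become velar as well.
The voiced velar fricative is [ɣ], so /z/ → [ɣ].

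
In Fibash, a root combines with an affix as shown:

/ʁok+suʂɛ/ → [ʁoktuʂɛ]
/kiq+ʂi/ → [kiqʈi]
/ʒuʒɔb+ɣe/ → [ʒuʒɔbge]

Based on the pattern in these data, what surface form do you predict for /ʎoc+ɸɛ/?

[ʎocpɛ]

The data show progressive manner assimilation: /s/ → [t] after /k/; /ʂ/ → [ʈ] after /q/; /ɣ/ → [g] after /b/. In each pair only manner changes, matching the preceding consonant, while place and voice stay constant.
The rule targets /ɸ/ (voiceless bilabial fricative), which sits after the trigger /c/ (stop).
The voiceless bilabial stop is [p], so /ɸ/ → [p].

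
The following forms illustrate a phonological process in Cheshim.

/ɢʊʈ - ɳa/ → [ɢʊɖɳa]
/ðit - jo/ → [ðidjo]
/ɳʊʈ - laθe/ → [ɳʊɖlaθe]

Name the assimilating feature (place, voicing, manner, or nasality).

The segment that alternates is /ʈ/, which surfaces as [ɖ] when adjacent to /ɳ/.
/ʈ/ is voiceless while /ɳ/ is voiced; the output [ɖ] is voiced, matching the trigger — so the feature that spreads is voicing.
The other alternating forms pattern the same way: /t/ → [d] before /j/ (voiceless → voiced, matching voiced); /ʈ/ → [ɖ] before /l/ (voiceless → voiced, matching voiced) — only voicing changes, and always toward the following segment.

voicing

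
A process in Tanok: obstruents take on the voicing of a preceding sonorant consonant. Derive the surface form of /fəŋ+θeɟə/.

The rule targets /θ/ (voiceless dental fricative), which sits after the trigger /ŋ/ (voiced).
Changing only its voicing to voiced gives [ð] — the voiced dental fricative.

[fəŋðeɟə]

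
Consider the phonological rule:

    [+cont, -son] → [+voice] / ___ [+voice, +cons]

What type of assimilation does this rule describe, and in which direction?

regressive voicing assimilation

The target ([+cont, -son], fricatives) acquires [+voice] next to a voiced consonant ([+voice, +cons]) — it takes on the voicing of its neighbour, so the feature that spreads is voicing.
Since the environment is written after the underscore, the trigger follows the target; the direction is regressive.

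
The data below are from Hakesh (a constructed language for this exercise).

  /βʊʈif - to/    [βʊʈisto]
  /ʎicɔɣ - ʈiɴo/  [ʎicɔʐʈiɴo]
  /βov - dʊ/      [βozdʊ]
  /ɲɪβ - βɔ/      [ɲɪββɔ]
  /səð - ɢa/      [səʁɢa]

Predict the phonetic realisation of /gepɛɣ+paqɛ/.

[gepɛβpaqɛ]

The data show regressive place assimilation: /f/ → [s] before /t/; /ɣ/ → [ʐ] before /ʈ/; /v/ → [z] before /d/; /ð/ → [ʁ] before /ɢ/. In each pair only place changes, matching the following consonant, while manner and voice stay constant.
Nothing changes in [ɲɪββɔ]: there the adjacent consonants already agree in place (/β/ and /β/ are both bilabial), so this form is consistent with the same rule.
/ɣ/ is a voiced velar fricative. The following trigger /p/ is bilabial, so /ɣ/ must become bilabial as well.
The voiced bilabial fricative is [β], so /ɣ/ → [β].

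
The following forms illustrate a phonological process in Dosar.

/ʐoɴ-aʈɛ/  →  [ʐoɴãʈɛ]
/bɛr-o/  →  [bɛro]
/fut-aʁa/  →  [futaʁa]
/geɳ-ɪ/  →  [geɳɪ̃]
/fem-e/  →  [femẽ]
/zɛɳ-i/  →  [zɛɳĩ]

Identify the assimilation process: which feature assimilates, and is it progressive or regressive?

The vowel /a/ surfaces as nasalised [ã] next to the preceding nasal /ɴ/ — it has acquired the [+nasal] feature of its neighbour.
Likewise in the remaining data: /ɪ/ → [ɪ̃] after /ɳ/; /e/ → [ẽ] after /m/; /i/ → [ĩ] after /ɳ/ — each time a vowel is nasalised next to a preceding nasal.
No change occurs in [bɛro], [futaʁa] because the vowel at the boundary is adjacent to an oral consonant, not a nasal (/o/ next to /r/; /a/ next to /t/).
Because the conditioning nasal is to the left of the vowel that changes, the process is progressive (perseverative).

progressive nasality assimilation (vowel nasalisation)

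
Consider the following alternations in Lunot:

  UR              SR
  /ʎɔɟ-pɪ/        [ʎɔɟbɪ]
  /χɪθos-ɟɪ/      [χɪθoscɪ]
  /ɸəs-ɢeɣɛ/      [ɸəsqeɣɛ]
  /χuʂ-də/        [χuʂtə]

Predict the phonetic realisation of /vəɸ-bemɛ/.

[vəɸpemɛ]

The data show progressive voicing assimilation: /p/ → [b] after /ɟ/; /ɟ/ → [c] after /s/; /ɢ/ → [q] after /s/; /d/ → [t] after /ʂ/. In each pair only voicing changes, matching the preceding consonant, while place and manner stay constant.
The rule targets /b/ (voiced bilabial stop), which sits after the trigger /ɸ/ (voiceless).
A voiceless bilabial stop is [p], so the surface segment is [p].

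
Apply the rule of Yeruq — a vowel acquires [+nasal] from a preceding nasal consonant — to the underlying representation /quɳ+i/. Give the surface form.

The vowel /i/ is adjacent to the preceding nasal /ɳ/, so it acquires [+nasal] and surfaces as [ĩ].

[quɳĩ]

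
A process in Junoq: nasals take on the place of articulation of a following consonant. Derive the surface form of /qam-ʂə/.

The rule targets /m/ (voiced bilabial nasal), which sits before the trigger /ʂ/ (retroflex).
Changing only its place to retroflex gives [ɳ] — the voiced retroflex nasal.

[qaɳʂə]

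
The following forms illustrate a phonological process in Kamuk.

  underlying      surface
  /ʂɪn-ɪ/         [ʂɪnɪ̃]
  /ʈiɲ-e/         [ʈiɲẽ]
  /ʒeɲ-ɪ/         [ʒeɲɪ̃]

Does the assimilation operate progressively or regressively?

The vowel /ɪ/ surfaces as nasalised [ɪ̃] next to the preceding nasal /n/ — it has acquired the [+nasal] feature of its neighbour.
The other forms show the same pattern: /e/ → [ẽ] after /ɲ/; /ɪ/ → [ɪ̃] after /ɲ/ — each time a vowel is nasalised next to a preceding nasal.
Because the conditioning nasal is to the left of the vowel that changes, the process is progressive (perseverative).

progressive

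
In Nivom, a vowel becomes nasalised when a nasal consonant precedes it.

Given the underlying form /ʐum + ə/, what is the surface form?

/ə/ sits next to the nasal /m/ and is therefore nasalised to [ə̃].

[ʐumə̃]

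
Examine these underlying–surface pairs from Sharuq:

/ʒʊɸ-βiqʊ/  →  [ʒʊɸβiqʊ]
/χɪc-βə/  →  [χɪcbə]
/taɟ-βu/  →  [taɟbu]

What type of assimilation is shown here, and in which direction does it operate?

Underlying /β/ is realised as [b] next to /c/; /c/ itself does not change.
/β/ is a fricative while /c/ is a stop; the output [b] is a stop, matching the trigger — so the feature that spreads is manner.
Place and voice are unchanged, so the assimilation is partial, not total.
The same holds elsewhere in the data: /β/ → [b] after /ɟ/ (fricative → stop, matching a stop) — only manner changes, and always toward the preceding segment.
Nothing changes in [ʒʊɸβiqʊ]: there the adjacent consonants already agree in manner (/β/ and /ɸ/ are both fricatives), so this form is consistent with the same rule.
The trigger is the preceding segment, so the direction is progressive (perseverative).

progressive manner assimilation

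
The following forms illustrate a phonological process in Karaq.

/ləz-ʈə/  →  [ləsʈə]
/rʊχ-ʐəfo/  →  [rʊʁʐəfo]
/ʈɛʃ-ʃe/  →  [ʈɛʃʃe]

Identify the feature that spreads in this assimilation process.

voicing

Comparing underlying and surface forms, /z/ → [s] is the alternation; the neighbouring /ʈ/ is constant.
/z/ is voiced while /ʈ/ is voiceless; the output [s] is voiceless, matching the trigger — so the feature that spreads is voicing.
Checking the remaining alternation: /χ/ → [ʁ] before /ʐ/ (voiceless → voiced, matching voiced) — only voicing changes, and always toward the following segment.
Nothing changes in [ʈɛʃʃe]: there the adjacent consonants already agree in voicing (/ʃ/ and /ʃ/ are both voiceless), so this form is consistent with the same rule.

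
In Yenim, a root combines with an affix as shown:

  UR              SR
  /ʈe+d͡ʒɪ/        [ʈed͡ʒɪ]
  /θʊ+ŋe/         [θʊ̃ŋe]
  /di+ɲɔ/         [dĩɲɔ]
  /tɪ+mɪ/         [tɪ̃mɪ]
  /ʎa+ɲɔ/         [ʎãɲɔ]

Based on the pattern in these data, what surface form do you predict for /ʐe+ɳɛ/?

[ʐẽɳɛ]

The data show regressive nasality assimilation (vowel nasalisation): /ʊ/ → [ʊ̃] before /ŋ/; /i/ → [ĩ] before /ɲ/; /ɪ/ → [ɪ̃] before /m/; /a/ → [ã] before /ɲ/ — a vowel is nasalised by an immediately following nasal consonant.
No change occurs in [ʈed͡ʒɪ] because the vowel at the boundary is adjacent to an oral consonant, not a nasal (/e/ next to /d͡ʒ/).
/e/ sits next to the nasal /ɳ/ and is therefore nasalised to [ẽ].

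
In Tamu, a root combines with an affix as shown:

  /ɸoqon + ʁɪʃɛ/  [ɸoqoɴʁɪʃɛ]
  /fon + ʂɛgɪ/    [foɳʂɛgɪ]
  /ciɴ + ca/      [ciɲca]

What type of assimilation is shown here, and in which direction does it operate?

The segment that alternates is /n/, which surfaces as [ɴ] when adjacent to /ʁ/.
The change alveolar → uvular matches the place of the following /ʁ/, identifying this as place assimilation.
Manner and voice are unchanged, so the assimilation is partial, not total.
Checking the remaining alternations: /n/ → [ɳ] before /ʂ/ (alveolar → retroflex, matching retroflex); /ɴ/ → [ɲ] before /c/ (uvular → palatal, matching palatal) — only place changes, and always toward the following segment.
The trigger is the following segment, so the direction is regressive (anticipatory).

regressive place assimilation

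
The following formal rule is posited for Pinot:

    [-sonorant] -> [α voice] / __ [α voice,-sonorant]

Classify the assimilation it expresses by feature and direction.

regressive voicing assimilation

The rule copies [voice] from the environment onto the target, so the assimilating feature is voicing.
Since the environment is written after the underscore, the trigger follows the target; the direction is regressive.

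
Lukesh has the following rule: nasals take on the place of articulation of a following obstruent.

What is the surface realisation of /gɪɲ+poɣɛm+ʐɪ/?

The rule targets /ɲ/ (voiced palatal nasal), which sits before the trigger /p/ (bilabial).
The voiced bilabial nasal is [m], so /ɲ/ → [m].
The same rule applies at the second boundary: /m/ → [ɳ] next to /ʐ/.

[gɪmpoɣɛɳʐɪ]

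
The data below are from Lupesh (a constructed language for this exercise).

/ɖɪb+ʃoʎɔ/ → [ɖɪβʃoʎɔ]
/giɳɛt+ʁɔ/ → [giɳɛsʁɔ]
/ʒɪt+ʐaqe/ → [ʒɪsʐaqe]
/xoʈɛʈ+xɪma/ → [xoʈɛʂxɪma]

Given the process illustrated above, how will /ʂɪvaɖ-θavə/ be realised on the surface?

The data show regressive manner assimilation: /b/ → [β] before /ʃ/; /t/ → [s] before /ʁ/; /t/ → [s] before /ʐ/; /ʈ/ → [ʂ] before /x/. In each pair only manner changes, matching the following consonant, while place and voice stay constant.
/ɖ/ is a voiced retroflex stop. The following trigger /θ/ is a fricative, so /ɖ/ must become a fricative as well.
Changing only its manner to fricative gives [ʐ] — the voiced retroflex fricative.

[ʂɪvaʐθavə]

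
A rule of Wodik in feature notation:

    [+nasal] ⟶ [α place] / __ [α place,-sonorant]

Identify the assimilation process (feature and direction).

regressive place assimilation

The rule copies the place features (abbreviated [place]) from the environment onto the target, so the assimilating feature is place.
Since the environment is written after the underscore, the trigger follows the target; the direction is regressive.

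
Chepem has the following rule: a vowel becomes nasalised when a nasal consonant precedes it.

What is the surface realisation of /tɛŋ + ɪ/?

/ɪ/ sits next to the nasal /ŋ/ and is therefore nasalised to [ɪ̃].

[tɛŋɪ̃]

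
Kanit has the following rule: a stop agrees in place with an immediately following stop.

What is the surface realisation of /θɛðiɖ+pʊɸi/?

/ɖ/ is a voiced retroflex stop. The following trigger /p/ is bilabial, so /ɖ/ must become bilabial as well.
Changing only its place to bilabial gives [b] — the voiced bilabial stop.

[θɛðibpʊɸi]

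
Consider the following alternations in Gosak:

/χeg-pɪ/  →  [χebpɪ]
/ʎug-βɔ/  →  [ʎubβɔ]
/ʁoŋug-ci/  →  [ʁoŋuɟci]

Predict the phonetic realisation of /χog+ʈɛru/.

[χoɖʈɛru]

The data show regressive place assimilation: /g/ → [b] before /p/; /g/ → [b] before /β/; /g/ → [ɟ] before /c/. In each pair only place changes, matching the following consonant, while manner and voice stay constant.
The rule targets /g/ (voiced velar stop), which sits before the trigger /ʈ/ (retroflex).
Changing only its place to retroflex gives [ɖ] — the voiced retroflex stop.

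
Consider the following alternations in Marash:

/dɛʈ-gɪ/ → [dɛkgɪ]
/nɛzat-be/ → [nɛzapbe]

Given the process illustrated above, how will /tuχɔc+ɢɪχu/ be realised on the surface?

[tuχɔqɢɪχu]

The data show regressive place assimilation: /ʈ/ → [k] before /g/; /t/ → [p] before /b/. In each pair only place changes, matching the following consonant, while manner and voice stay constant.
/c/ is a voiceless palatal stop. The following trigger /ɢ/ is uvular, so /c/ must become uvular as well.
Changing only its place to uvular gives [q] — the voiceless uvular stop.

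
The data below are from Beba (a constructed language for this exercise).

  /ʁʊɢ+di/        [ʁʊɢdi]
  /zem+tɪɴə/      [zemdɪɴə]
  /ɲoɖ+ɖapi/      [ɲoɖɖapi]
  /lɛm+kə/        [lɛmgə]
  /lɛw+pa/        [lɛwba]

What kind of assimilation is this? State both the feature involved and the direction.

progressive voicing assimilation

Comparing underlying and surface forms, /t/ → [d] is the alternation; the neighbouring /m/ is constant.
The change voiceless → voiced matches the voicing of the preceding /m/, identifying this as voicing assimilation.
Place and manner are unchanged, so the assimilation is partial, not total.
The same holds elsewhere in the data: /k/ → [g] after /m/ (voiceless → voiced, matching voiced); /p/ → [b] after /w/ (voiceless → voiced, matching voiced) — only voicing changes, and always toward the preceding segment.
No alternation appears in [ʁʊɢdi], [ɲoɖɖapi]: there the adjacent consonants already agree in voicing (/d/ and /ɢ/ are both voiced; /ɖ/ and /ɖ/ are both voiced), so these forms are consistent with the same rule.
The trigger is the preceding segment, so the direction is progressive (perseverative).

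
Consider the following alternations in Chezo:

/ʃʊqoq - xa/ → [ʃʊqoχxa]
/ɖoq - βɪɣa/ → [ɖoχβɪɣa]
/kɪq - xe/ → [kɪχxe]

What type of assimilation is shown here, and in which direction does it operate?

The segment that alternates is /q/, which surfaces as [χ] when adjacent to /x/.
The change stop → fricative matches the manner of the following /x/, identifying this as manner assimilation.
Place and voice are unchanged, so the assimilation is partial, not total.
The same holds elsewhere in the data: /q/ → [χ] before /β/ (stop → fricative, matching a fricative) — only manner changes, and always toward the following segment.
The trigger is the following segment, so the direction is regressive (anticipatory).

regressive manner assimilation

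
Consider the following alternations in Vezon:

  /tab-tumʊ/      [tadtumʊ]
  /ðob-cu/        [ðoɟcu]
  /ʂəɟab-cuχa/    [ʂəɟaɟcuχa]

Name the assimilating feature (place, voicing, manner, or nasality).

place

Underlying /b/ is realised as [d] next to /t/; /t/ itself does not change.
/b/ is bilabial while /t/ is alveolar; the output [d] is alveolar, matching the trigger — so the feature that spreads is place.
The other alternating form patterns the same way: /b/ → [ɟ] before /c/ (bilabial → palatal, matching palatal) — only place changes, and always toward the following segment.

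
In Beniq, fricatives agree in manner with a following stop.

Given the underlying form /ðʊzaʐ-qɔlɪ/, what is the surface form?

[ðʊzaɖqɔlɪ]

/ʐ/ is a voiced retroflex fricative. The following trigger /q/ is a stop, so /ʐ/ must become a stop as well.
A voiced retroflex stop is [ɖ], so the surface segment is [ɖ].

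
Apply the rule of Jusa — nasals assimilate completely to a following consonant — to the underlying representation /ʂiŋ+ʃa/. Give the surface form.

[ʂiʃʃa]

/ŋ/ is the segment targeted by the rule; it sits immediately before /ʃ/, so it assimilates completely and surfaces as [ʃ].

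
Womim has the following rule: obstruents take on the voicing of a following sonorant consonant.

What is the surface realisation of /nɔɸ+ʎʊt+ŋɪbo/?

The rule targets /ɸ/ (voiceless bilabial fricative), which sits before the trigger /ʎ/ (voiced).
A voiced bilabial fricative is [β], so the surface segment is [β].
The same rule applies at the second boundary: /t/ → [d] next to /ŋ/.

[nɔβʎʊdŋɪbo]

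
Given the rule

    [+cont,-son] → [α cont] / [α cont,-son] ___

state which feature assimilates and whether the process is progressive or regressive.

progressive manner assimilation

The shared variable α links the value of [cont] on the target to that of the neighbouring obstruent. [cont] distinguishes stops from fricatives — a manner-of-articulation feature — so this is manner assimilation.
The conditioning segment sits to the left of the focus bar, meaning the trigger precedes the segment that changes — progressive assimilation.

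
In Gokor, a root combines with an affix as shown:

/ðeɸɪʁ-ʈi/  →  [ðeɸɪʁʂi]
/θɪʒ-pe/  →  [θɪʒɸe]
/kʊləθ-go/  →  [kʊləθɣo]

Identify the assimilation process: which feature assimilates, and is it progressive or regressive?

The segment that alternates is /ʈ/, which surfaces as [ʂ] when adjacent to /ʁ/.
/ʈ/ is a stop while /ʁ/ is a fricative; the output [ʂ] is a fricative, matching the trigger — so the feature that spreads is manner.
Place and voice are unchanged, so the assimilation is partial, not total.
The other alternating forms pattern the same way: /p/ → [ɸ] after /ʒ/ (stop → fricative, matching a fricative); /g/ → [ɣ] after /θ/ (stop → fricative, matching a fricative) — only manner changes, and always toward the preceding segment.
The trigger is the preceding segment, so the direction is progressive (perseverative).

progressive manner assimilation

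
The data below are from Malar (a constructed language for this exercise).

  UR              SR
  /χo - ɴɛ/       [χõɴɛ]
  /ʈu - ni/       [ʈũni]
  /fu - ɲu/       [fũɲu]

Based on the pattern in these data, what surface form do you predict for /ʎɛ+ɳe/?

The data show regressive nasality assimilation (vowel nasalisation): /o/ → [õ] before /ɴ/; /u/ → [ũ] before /n/; /u/ → [ũ] before /ɲ/ — a vowel is nasalised by an immediately following nasal consonant.
The vowel /ɛ/ is adjacent to the following nasal /ɳ/, so it acquires [+nasal] and surfaces as [ɛ̃].

[ʎɛ̃ɳe]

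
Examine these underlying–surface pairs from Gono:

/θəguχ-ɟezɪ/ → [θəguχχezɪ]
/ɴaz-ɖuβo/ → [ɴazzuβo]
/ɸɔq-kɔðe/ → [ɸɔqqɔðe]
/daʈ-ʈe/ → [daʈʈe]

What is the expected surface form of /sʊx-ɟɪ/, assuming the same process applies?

The data show progressive total assimilation (/ɟ/ → [χ] after /χ/; /ɖ/ → [z] after /z/; /k/ → [q] after /q/): in every case the target segment becomes identical to its preceding neighbour, copying more than a single feature.
In [daʈʈe] the two consonants at the boundary are already identical (/ʈ/ + /ʈ/), so the rule applies vacuously and nothing changes.
/ɟ/ is the segment targeted by the rule; it sits immediately after /x/, so it assimilates completely and surfaces as [x].

[sʊxxɪ]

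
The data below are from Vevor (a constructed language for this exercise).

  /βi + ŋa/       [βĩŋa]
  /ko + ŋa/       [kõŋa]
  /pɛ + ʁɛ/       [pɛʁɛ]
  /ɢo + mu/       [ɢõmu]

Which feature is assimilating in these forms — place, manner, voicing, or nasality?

nasality

The vowel /i/ surfaces as nasalised [ĩ] next to the following nasal /ŋ/ — it has acquired the [+nasal] feature of its neighbour.
The other forms show the same pattern: /o/ → [õ] before /ŋ/; /o/ → [õ] before /m/ — each time a vowel is nasalised next to a following nasal.
No change occurs in [pɛʁɛ] because the vowel at the boundary is adjacent to an oral consonant, not a nasal (/ɛ/ next to /ʁ/).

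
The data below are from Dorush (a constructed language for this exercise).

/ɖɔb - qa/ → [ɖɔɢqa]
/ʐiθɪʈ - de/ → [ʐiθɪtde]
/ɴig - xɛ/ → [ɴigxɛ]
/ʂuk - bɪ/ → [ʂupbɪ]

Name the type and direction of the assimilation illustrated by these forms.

The segment that alternates is /b/, which surfaces as [ɢ] when adjacent to /q/.
/b/ is bilabial while /q/ is uvular; the output [ɢ] is uvular, matching the trigger — so the feature that spreads is place.
Manner and voice are unchanged, so the assimilation is partial, not total.
Checking the remaining alternations: /ʈ/ → [t] before /d/ (retroflex → alveolar, matching alveolar); /k/ → [p] before /b/ (velar → bilabial, matching bilabial) — only place changes, and always toward the following segment.
Nothing changes in [ɴigxɛ]: there the adjacent consonants already agree in place (/g/ and /x/ are both velar), so this form is consistent with the same rule.
The trigger is the following segment, so the direction is regressive (anticipatory).

regressive place assimilation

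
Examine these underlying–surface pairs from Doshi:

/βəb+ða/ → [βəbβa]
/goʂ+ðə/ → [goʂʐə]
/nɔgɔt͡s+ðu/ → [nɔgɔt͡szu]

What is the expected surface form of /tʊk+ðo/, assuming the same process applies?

[tʊkɣo]

The data show progressive place assimilation: /ð/ → [β] after /b/; /ð/ → [ʐ] after /ʂ/; /ð/ → [z] after /t͡s/. In each pair only place changes, matching the preceding consonant, while manner and voice stay constant.
The rule targets /ð/ (voiced dental fricative), which sits after the trigger /k/ (velar).
The voiced velar fricative is [ɣ], so /ð/ → [ɣ].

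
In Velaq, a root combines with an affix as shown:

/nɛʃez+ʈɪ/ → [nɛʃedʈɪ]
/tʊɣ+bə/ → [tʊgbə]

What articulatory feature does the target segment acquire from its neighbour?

manner

Comparing underlying and surface forms, /z/ → [d] is the alternation; the neighbouring /ʈ/ is constant.
The change fricative → stop matches the manner of the following /ʈ/, identifying this as manner assimilation.
The same holds elsewhere in the data: /ɣ/ → [g] before /b/ (fricative → stop, matching a stop) — only manner changes, and always toward the following segment.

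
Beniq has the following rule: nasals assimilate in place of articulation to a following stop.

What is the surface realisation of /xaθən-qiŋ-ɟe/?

[xaθəɴqiɲɟe]

/n/ is a voiced alveolar nasal. The following trigger /q/ is uvular, so /n/ must become uvular as well.
A voiced uvular nasal is [ɴ], so the surface segment is [ɴ].
At the second juncture, /ŋ/ likewise becomes [ɲ] adjacent to /ɟ/.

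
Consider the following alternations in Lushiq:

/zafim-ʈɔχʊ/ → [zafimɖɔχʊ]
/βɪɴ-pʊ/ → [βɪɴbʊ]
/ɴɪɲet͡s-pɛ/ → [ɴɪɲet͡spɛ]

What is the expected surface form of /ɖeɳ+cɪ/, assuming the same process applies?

[ɖeɳɟɪ]

The data show progressive voicing assimilation: /ʈ/ → [ɖ] after /m/; /p/ → [b] after /ɴ/. In each pair only voicing changes, matching the preceding consonant, while place and manner stay constant.
Nothing changes in [ɴɪɲet͡spɛ]: there the adjacent consonants already agree in voicing (/p/ and /t͡s/ are both voiceless), so this form is consistent with the same rule.
/c/ is a voiceless palatal stop. The preceding trigger /ɳ/ is voiced, so /c/ must become voiced as well.
A voiced palatal stop is [ɟ], so the surface segment is [ɟ].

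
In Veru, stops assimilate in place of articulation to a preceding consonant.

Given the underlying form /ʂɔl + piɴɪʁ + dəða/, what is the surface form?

/p/ is a voiceless bilabial stop. The preceding trigger /l/ is alveolar, so /p/ must become alveolar as well.
A voiceless alveolar stop is [t], so the surface segment is [t].
The same rule applies at the second boundary: /d/ → [ɢ] next to /ʁ/.

[ʂɔltiɴɪʁɢəða]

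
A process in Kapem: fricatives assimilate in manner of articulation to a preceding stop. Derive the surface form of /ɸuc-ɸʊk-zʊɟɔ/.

[ɸucpʊkdʊɟɔ]

The rule targets /ɸ/ (voiceless bilabial fricative), which sits after the trigger /c/ (stop).
The voiceless bilabial stop is [p], so /ɸ/ → [p].
At the second juncture, /z/ likewise becomes [d] adjacent to /k/.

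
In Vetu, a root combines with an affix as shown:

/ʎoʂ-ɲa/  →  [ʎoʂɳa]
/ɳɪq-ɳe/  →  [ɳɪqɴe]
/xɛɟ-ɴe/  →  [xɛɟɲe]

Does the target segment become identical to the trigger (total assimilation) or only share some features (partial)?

Underlying /ɲ/ is realised as [ɳ] next to /ʂ/; /ʂ/ itself does not change.
The change palatal → retroflex matches the place of the preceding /ʂ/, identifying this as place assimilation.
Manner and voice are unchanged, so the assimilation is partial, not total.
The same holds elsewhere in the data: /ɳ/ → [ɴ] after /q/ (retroflex → uvular, matching uvular); /ɴ/ → [ɲ] after /ɟ/ (uvular → palatal, matching palatal) — only place changes, and always toward the preceding segment.

partial assimilation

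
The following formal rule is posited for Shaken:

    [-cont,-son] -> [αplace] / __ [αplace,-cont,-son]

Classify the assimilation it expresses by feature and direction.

regressive place assimilation

The shared variable α links the value of the place features (abbreviated [place]) on the target to the same value on the neighbouring segment, so place is the feature that assimilates.
The conditioning segment sits to the right of the focus bar, meaning the trigger follows the segment that changes — regressive assimilation.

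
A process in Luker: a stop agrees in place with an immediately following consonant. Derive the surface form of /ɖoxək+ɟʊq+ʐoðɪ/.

[ɖoxəcɟʊʈʐoðɪ]

The rule targets /k/ (voiceless velar stop), which sits before the trigger /ɟ/ (palatal).
A voiceless palatal stop is [c], so the surface segment is [c].
The same rule applies at the second boundary: /q/ → [ʈ] next to /ʐ/.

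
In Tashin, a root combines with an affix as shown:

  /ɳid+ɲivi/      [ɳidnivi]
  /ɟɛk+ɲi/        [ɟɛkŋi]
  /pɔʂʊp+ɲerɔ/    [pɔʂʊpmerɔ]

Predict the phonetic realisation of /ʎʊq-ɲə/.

[ʎʊqɴə]

The data show progressive place assimilation: /ɲ/ → [n] after /d/; /ɲ/ → [ŋ] after /k/; /ɲ/ → [m] after /p/. In each pair only place changes, matching the preceding consonant, while manner and voice stay constant.
The rule targets /ɲ/ (voiced palatal nasal), which sits after the trigger /q/ (uvular).
A voiced uvular nasal is [ɴ], so the surface segment is [ɴ].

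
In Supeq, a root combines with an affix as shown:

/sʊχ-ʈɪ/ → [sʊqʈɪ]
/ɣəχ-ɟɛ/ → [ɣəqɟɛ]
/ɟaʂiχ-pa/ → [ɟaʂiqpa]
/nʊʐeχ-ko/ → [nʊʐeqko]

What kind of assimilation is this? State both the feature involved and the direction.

The segment that alternates is /χ/, which surfaces as [q] when adjacent to /ʈ/.
The change fricative → stop matches the manner of the following /ʈ/, identifying this as manner assimilation.
Place and voice are unchanged, so the assimilation is partial, not total.
The other alternating forms pattern the same way: /χ/ → [q] before /ɟ/ (fricative → stop, matching a stop); /χ/ → [q] before /p/ (fricative → stop, matching a stop); /χ/ → [q] before /k/ (fricative → stop, matching a stop) — only manner changes, and always toward the following segment.
The trigger is the following segment, so the direction is regressive (anticipatory).

regressive manner assimilation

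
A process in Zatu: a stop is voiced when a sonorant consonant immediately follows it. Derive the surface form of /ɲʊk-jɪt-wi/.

The rule targets /k/ (voiceless velar stop), which sits before the trigger /j/ (voiced).
A voiced velar stop is [g], so the surface segment is [g].
The same rule applies at the second boundary: /t/ → [d] next to /w/.

[ɲʊgjɪdwi]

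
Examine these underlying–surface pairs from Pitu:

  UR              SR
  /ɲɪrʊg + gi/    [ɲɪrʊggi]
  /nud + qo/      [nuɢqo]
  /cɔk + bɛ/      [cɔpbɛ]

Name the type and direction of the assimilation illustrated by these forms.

Comparing underlying and surface forms, /d/ → [ɢ] is the alternation; the neighbouring /q/ is constant.
The change alveolar → uvular matches the place of the following /q/, identifying this as place assimilation.
Manner and voice are unchanged, so the assimilation is partial, not total.
The same holds elsewhere in the data: /k/ → [p] before /b/ (velar → bilabial, matching bilabial) — only place changes, and always toward the following segment.
Nothing changes in [ɲɪrʊggi]: there the adjacent consonants already agree in place (/g/ and /g/ are both velar), so this form is consistent with the same rule.
The trigger is the following segment, so the direction is regressive (anticipatory).

regressive place assimilation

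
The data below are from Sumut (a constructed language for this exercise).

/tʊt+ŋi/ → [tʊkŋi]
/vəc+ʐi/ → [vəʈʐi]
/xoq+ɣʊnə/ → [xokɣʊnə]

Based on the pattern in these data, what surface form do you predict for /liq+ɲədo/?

The data show regressive place assimilation: /t/ → [k] before /ŋ/; /c/ → [ʈ] before /ʐ/; /q/ → [k] before /ɣ/. In each pair only place changes, matching the following consonant, while manner and voice stay constant.
/q/ is a voiceless uvular stop. The following trigger /ɲ/ is palatal, so /q/ must become palatal as well.
Changing only its place to palatal gives [c] — the voiceless palatal stop.

[licɲədo]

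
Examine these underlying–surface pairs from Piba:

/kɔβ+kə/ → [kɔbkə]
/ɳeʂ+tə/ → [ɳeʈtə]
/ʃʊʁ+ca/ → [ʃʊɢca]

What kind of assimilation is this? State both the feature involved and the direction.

Comparing underlying and surface forms, /β/ → [b] is the alternation; the neighbouring /k/ is constant.
/β/ is a fricative while /k/ is a stop; the output [b] is a stop, matching the trigger — so the feature that spreads is manner.
Place and voice are unchanged, so the assimilation is partial, not total.
Checking the remaining alternations: /ʂ/ → [ʈ] before /t/ (fricative → stop, matching a stop); /ʁ/ → [ɢ] before /c/ (fricative → stop, matching a stop) — only manner changes, and always toward the following segment.
Since the segment that changes precedes the conditioning segment, the assimilation is regressive.

regressive manner assimilation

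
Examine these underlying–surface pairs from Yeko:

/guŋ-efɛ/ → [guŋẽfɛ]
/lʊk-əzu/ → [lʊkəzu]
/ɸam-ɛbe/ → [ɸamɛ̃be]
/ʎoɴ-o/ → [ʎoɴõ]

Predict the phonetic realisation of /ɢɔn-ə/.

The data show progressive nasality assimilation (vowel nasalisation): /e/ → [ẽ] after /ŋ/; /ɛ/ → [ɛ̃] after /m/; /o/ → [õ] after /ɴ/ — a vowel is nasalised by an immediately preceding nasal consonant.
No change occurs in [lʊkəzu] because the vowel at the boundary is adjacent to an oral consonant, not a nasal (/ə/ next to /k/).
The vowel /ə/ is adjacent to the preceding nasal /n/, so it acquires [+nasal] and surfaces as [ə̃].

[ɢɔnə̃]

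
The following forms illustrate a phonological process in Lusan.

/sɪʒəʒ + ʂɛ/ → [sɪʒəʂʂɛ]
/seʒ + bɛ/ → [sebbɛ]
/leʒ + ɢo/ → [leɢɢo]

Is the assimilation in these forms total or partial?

total assimilation

The segment that alternates is /ʒ/, which surfaces as [ʂ] when adjacent to /ʂ/.
The output [ʂ] is identical to the trigger /ʂ/ — every feature (place, manner, voicing) has been copied — so this is total assimilation.
The remaining alternations confirm this: /ʒ/ → [b] before /b/; /ʒ/ → [ɢ] before /ɢ/ — in each case the output is a copy of the following consonant.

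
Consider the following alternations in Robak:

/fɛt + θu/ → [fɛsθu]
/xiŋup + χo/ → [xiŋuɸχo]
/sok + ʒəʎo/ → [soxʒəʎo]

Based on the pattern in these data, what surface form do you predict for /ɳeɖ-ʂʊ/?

The data show regressive manner assimilation: /t/ → [s] before /θ/; /p/ → [ɸ] before /χ/; /k/ → [x] before /ʒ/. In each pair only manner changes, matching the following consonant, while place and voice stay constant.
The rule targets /ɖ/ (voiced retroflex stop), which sits before the trigger /ʂ/ (fricative).
A voiced retroflex fricative is [ʐ], so the surface segment is [ʐ].

[ɳeʐʂʊ]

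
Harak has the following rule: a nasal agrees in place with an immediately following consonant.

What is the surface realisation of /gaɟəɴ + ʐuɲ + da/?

[gaɟəɳʐunda]

/ɴ/ is a voiced uvular nasal. The following trigger /ʐ/ is retroflex, so /ɴ/ must become retroflex as well.
The voiced retroflex nasal is [ɳ], so /ɴ/ → [ɳ].
The same rule applies at the second boundary: /ɲ/ → [n] next to /d/.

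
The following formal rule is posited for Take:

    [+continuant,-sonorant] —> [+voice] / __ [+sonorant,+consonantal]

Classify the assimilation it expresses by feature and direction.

regressive voicing assimilation

The structural change is [+voice], and the conditioning segment [+sonorant,+consonantal] (a sonorant consonant) is itself voiced, so the target comes to share the voicing of its neighbour — voicing assimilation.
Since the environment is written after the underscore, the trigger follows the target; the direction is regressive.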